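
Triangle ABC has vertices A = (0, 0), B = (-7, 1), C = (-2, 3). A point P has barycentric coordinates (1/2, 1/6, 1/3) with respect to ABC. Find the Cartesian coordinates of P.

(-11/6, 7/6)

P = (1/2)·A + (1/6)·B + (1/3)·C.
x-coordinate: (1/2)·0 + (1/6)·(-7) + (1/3)·(-2) = -11/6.
y-coordinate: (1/2)·0 + (1/6)·1 + (1/3)·3 = 7/6.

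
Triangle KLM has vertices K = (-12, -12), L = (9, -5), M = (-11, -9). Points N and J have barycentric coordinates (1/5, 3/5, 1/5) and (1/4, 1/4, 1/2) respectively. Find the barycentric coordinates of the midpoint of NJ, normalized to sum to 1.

(9/40, 17/40, 7/20)

Since both coordinate triples sum to 1, the midpoint's barycentrics are the componentwise average.
(1/5+1/4)/2 = 9/40; similarly 17/40 and 7/20.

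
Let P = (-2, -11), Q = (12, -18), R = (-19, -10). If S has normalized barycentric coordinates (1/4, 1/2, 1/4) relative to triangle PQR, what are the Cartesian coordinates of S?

S = (1/4)·P + (1/2)·Q + (1/4)·R.
x-coordinate: (1/4)·(-2) + (1/2)·12 + (1/4)·(-19) = 3/4.
y-coordinate: (1/4)·(-11) + (1/2)·(-18) + (1/4)·(-10) = -57/4.

(3/4, -57/4)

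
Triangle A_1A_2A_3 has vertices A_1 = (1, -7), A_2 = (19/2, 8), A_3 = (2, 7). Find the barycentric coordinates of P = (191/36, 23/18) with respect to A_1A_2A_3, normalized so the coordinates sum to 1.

(4/9, 1/2, 1/18)

Signed area of the reference triangle: [A_1A_2A_3] = ½·(1·(8−7) + (19/2)·(7−(-7)) + 2·(-7−8)) = ½·(1 + 133 − 30) = 52.
[PA_2A_3] = ½·((191/36)·(8−7) + (19/2)·(7−(23/18)) + 2·(23/18−8)) = ½·(191/36 + 1957/36 − 121/9) = 208/9, so the A_1-coordinate is (208/9)/52 = 4/9.
[A_1PA_3] = ½·(1·(23/18−7) + (191/36)·(7−(-7)) + 2·(-7−(23/18))) = ½·(-103/18 + 1337/18 − 149/9) = 26, so the A_2-coordinate is 1/2.
[A_1A_2P] = ½·(1·(8−(23/18)) + (19/2)·(23/18−(-7)) + (191/36)·(-7−8)) = ½·(121/18 + 2831/36 − 955/12) = 26/9, so the A_3-coordinate is 1/18.
Check: 4/9 + 1/2 + 1/18 = 1.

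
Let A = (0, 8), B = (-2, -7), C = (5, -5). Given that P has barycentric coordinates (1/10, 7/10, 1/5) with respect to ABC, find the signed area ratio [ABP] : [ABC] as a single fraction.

1/5

The signed ratio [ABP]/[ABC] equals the barycentric coordinate of P at vertex C, which is 1/5.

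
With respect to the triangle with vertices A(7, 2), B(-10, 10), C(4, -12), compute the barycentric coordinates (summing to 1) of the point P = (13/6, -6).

Signed area of the reference triangle: [ABC] = ½·(7·(10−(-12)) + (-10)·(-12−2) + 4·(2−10)) = ½·(154 + 140 − 32) = 131.
[PBC] = ½·((13/6)·(10−(-12)) + (-10)·(-12−(-6)) + 4·(-6−10)) = ½·(143/3 + 60 − 64) = 131/6, so the A-coordinate is (131/6)/131 = 1/6.
[APC] = ½·(7·(-6−(-12)) + (13/6)·(-12−2) + 4·(2−(-6))) = ½·(42 − 91/3 + 32) = 131/6, so the B-coordinate is 1/6.
[ABP] = ½·(7·(10−(-6)) + (-10)·(-6−2) + (13/6)·(2−10)) = ½·(112 + 80 − 52/3) = 262/3, so the C-coordinate is 2/3.

(1/6, 1/6, 2/3)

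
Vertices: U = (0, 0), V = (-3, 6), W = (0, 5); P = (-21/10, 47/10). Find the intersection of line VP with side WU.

(0, 5/3)

Barycentric coordinates of P with respect to UVW: (1/5, 7/10, 1/10).
On side WU the V-coordinate is zero; dropping P's V-weight 7/10 and renormalizing the remaining 1/10 : 1/5 gives weights 1/3, 2/3 on W, U.
Q = (1/3)·(0, 5) + (2/3)·(0, 0) = (0, 5/3).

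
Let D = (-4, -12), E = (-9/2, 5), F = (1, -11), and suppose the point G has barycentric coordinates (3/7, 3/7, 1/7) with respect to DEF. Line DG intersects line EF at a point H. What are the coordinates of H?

Line DG meets EF where the D-coordinate vanishes; zeroing G's D-weight and renormalizing leaves E, F-weights 3/7 : 1/7 → (3/4, 1/4).
So H = (3/4)·E + (1/4)·F = (-25/8, 1).

(-25/8, 1)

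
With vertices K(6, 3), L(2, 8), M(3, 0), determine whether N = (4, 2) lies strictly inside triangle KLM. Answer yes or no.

yes

Barycentric coordinates of N: (10/27, 1/9, 14/27).
The three coordinates are positive, positive, positive; a point is interior exactly when all three are positive.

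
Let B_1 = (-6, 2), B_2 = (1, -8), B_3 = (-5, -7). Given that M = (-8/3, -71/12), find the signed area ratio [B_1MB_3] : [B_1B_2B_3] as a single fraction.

[B_1B_2B_3] = ½·((-6)·(-8−(-7)) + 1·(-7−2) + (-5)·(2−(-8))) = ½·(6 − 9 − 50) = -53/2.
[B_1MB_3] = ½·((-6)·(-71/12−(-7)) + (-8/3)·(-7−2) + (-5)·(2−(-71/12))) = ½·(-13/2 + 24 − 475/12) = -265/24, so the ratio is (-265/24)/(-53/2) = 5/12.

5/12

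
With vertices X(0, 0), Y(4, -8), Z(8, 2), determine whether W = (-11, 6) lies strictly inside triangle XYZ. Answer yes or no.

Barycentric coordinates of W: (103/36, -35/36, -8/9).
The three coordinates are positive, negative, negative; a point is interior exactly when all three are positive.

no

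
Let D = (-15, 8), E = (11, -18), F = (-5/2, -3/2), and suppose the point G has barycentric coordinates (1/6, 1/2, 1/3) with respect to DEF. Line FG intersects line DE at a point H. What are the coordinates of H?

Line FG meets DE where the F-coordinate vanishes; zeroing G's F-weight and renormalizing leaves D, E-weights 1/6 : 1/2 → (1/4, 3/4).
So H = (1/4)·D + (3/4)·E = (9/2, -23/2).

(9/2, -23/2)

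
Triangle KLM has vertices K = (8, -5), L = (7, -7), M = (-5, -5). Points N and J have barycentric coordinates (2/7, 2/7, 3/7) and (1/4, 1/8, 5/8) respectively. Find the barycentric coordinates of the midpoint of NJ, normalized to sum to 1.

Since both coordinate triples sum to 1, the midpoint's barycentrics are the componentwise average.
(2/7+1/4)/2 = 15/56; similarly 23/112 and 59/112.

(15/56, 23/112, 59/112)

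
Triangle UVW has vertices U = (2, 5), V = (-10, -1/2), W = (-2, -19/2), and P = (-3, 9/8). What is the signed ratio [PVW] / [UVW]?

[UVW] = ½·(2·(-1/2−(-19/2)) + (-10)·(-19/2−5) + (-2)·(5−(-1/2))) = ½·(18 + 145 − 11) = 76.
[PVW] = ½·((-3)·(-1/2−(-19/2)) + (-10)·(-19/2−(9/8)) + (-2)·(9/8−(-1/2))) = ½·(-27 + 425/4 − 13/4) = 38, so the ratio is 38/76 = 1/2.

1/2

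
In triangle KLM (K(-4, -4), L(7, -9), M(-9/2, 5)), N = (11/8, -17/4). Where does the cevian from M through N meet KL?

Barycentric coordinates of N with respect to KLM: (1/4, 1/2, 1/4).
On side KL the M-coordinate is zero; dropping N's M-weight 1/4 and renormalizing the remaining 1/4 : 1/2 gives weights 1/3, 2/3 on K, L.
J = (1/3)·(-4, -4) + (2/3)·(7, -9) = (10/3, -22/3).

(10/3, -22/3)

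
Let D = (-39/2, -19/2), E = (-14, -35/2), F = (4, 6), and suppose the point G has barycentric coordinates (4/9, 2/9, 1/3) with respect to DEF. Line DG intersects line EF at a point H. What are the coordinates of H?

(-16/5, -17/5)

Line DG meets EF where the D-coordinate vanishes; zeroing G's D-weight and renormalizing leaves E, F-weights 2/9 : 1/3 → (2/5, 3/5).
So H = (2/5)·E + (3/5)·F = (-16/5, -17/5).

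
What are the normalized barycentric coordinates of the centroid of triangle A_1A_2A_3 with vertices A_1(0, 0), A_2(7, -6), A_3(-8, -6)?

The centroid is the average of the vertices, so each weight is 1/3.

(1/3, 1/3, 1/3)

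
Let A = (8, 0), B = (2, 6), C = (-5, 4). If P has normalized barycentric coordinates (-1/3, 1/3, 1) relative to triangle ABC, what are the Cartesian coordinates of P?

P = (-1/3)·A + (1/3)·B + 1·C.
x-coordinate: (-1/3)·8 + (1/3)·2 + 1·(-5) = -7.
y-coordinate: (-1/3)·0 + (1/3)·6 + 1·4 = 6.

(-7, 6)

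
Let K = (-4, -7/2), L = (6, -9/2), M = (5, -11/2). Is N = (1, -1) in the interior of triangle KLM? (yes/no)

Barycentric coordinates of N: (17/22, 65/22, -30/11).
The three coordinates are positive, positive, negative; a point is interior exactly when all three are positive.

no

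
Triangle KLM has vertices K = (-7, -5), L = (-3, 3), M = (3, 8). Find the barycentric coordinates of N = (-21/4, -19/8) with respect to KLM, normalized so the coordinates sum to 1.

(3/4, 1/8, 1/8)

Signed area of the reference triangle: [KLM] = ½·((-7)·(3−8) + (-3)·(8−(-5)) + 3·(-5−3)) = ½·(35 − 39 − 24) = -14.
[NLM] = ½·((-21/4)·(3−8) + (-3)·(8−(-19/8)) + 3·(-19/8−3)) = ½·(105/4 − 249/8 − 129/8) = -21/2, so the K-coordinate is (-21/2)/(-14) = 3/4.
[KNM] = ½·((-7)·(-19/8−8) + (-21/4)·(8−(-5)) + 3·(-5−(-19/8))) = ½·(581/8 − 273/4 − 63/8) = -7/4, so the L-coordinate is 1/8.
[KLN] = ½·((-7)·(3−(-19/8)) + (-3)·(-19/8−(-5)) + (-21/4)·(-5−3)) = ½·(-301/8 − 63/8 + 42) = -7/4, so the M-coordinate is 1/8.
Check: 3/4 + 1/8 + 1/8 = 1.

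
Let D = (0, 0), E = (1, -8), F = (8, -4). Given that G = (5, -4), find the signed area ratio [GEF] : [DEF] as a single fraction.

1/5

[DEF] = ½·(0·(-8−(-4)) + 1·(-4−0) + 8·(0−(-8))) = ½·(0 − 4 + 64) = 30.
[GEF] = ½·(5·(-8−(-4)) + 1·(-4−(-4)) + 8·(-4−(-8))) = ½·(-20 + 0 + 32) = 6, so the ratio is 6/30 = 1/5.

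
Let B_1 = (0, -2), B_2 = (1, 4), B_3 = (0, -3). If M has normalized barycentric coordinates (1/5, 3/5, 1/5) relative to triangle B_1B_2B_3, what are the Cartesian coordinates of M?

M = (1/5)·B_1 + (3/5)·B_2 + (1/5)·B_3.
x-coordinate: (1/5)·0 + (3/5)·1 + (1/5)·0 = 3/5.
y-coordinate: (1/5)·(-2) + (3/5)·4 + (1/5)·(-3) = 7/5.

(3/5, 7/5)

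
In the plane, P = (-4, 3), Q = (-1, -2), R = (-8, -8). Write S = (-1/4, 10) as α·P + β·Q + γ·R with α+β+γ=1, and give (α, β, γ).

(3/2, 1/4, -3/4)

Signed area of the reference triangle: [PQR] = ½·((-4)·(-2−(-8)) + (-1)·(-8−3) + (-8)·(3−(-2))) = ½·(-24 + 11 − 40) = -53/2.
[SQR] = ½·((-1/4)·(-2−(-8)) + (-1)·(-8−10) + (-8)·(10−(-2))) = ½·(-3/2 + 18 − 96) = -159/4, so the P-coordinate is (-159/4)/(-53/2) = 3/2.
[PSR] = ½·((-4)·(10−(-8)) + (-1/4)·(-8−3) + (-8)·(3−10)) = ½·(-72 + 11/4 + 56) = -53/8, so the Q-coordinate is 1/4.
[PQS] = ½·((-4)·(-2−10) + (-1)·(10−3) + (-1/4)·(3−(-2))) = ½·(48 − 7 − 5/4) = 159/8, so the R-coordinate is -3/4.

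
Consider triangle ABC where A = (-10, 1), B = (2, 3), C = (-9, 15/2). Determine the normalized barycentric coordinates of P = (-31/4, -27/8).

Signed area of the reference triangle: [ABC] = ½·((-10)·(3−(15/2)) + 2·(15/2−1) + (-9)·(1−3)) = ½·(45 + 13 + 18) = 38.
[PBC] = ½·((-31/4)·(3−(15/2)) + 2·(15/2−(-27/8)) + (-9)·(-27/8−3)) = ½·(279/8 + 87/4 + 459/8) = 57, so the A-coordinate is 57/38 = 3/2.
[APC] = ½·((-10)·(-27/8−(15/2)) + (-31/4)·(15/2−1) + (-9)·(1−(-27/8))) = ½·(435/4 − 403/8 − 315/8) = 19/2, so the B-coordinate is 1/4.
[ABP] = ½·((-10)·(3−(-27/8)) + 2·(-27/8−1) + (-31/4)·(1−3)) = ½·(-255/4 − 35/4 + 31/2) = -57/2, so the C-coordinate is -3/4.

(3/2, 1/4, -3/4)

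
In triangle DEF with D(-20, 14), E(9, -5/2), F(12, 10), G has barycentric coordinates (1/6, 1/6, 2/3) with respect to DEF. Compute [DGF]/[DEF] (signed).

1/6

The signed ratio [DGF]/[DEF] equals the barycentric coordinate of G at vertex E, which is 1/6.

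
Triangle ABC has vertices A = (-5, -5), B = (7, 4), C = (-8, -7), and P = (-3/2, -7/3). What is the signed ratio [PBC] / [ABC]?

1/2

[ABC] = ½·((-5)·(4−(-7)) + 7·(-7−(-5)) + (-8)·(-5−4)) = ½·(-55 − 14 + 72) = 3/2.
[PBC] = ½·((-3/2)·(4−(-7)) + 7·(-7−(-7/3)) + (-8)·(-7/3−4)) = ½·(-33/2 − 98/3 + 152/3) = 3/4, so the ratio is (3/4)/(3/2) = 1/2.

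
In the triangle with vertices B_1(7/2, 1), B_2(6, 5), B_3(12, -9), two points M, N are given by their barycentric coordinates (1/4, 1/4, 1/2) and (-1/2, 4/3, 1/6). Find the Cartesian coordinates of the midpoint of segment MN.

(133/16, 5/6)

Barycentric coordinates of the midpoint are the average: (-1/8, 19/24, 1/3).
Converting: (-1/8)·B_1 + (19/24)·B_2 + (1/3)·B_3 = (133/16, 5/6).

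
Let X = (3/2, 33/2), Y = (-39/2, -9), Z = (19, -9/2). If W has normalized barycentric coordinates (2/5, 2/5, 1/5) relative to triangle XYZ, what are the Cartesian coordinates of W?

(-17/5, 21/10)

W = (2/5)·X + (2/5)·Y + (1/5)·Z.
x-coordinate: (2/5)·(3/2) + (2/5)·(-39/2) + (1/5)·19 = -17/5.
y-coordinate: (2/5)·(33/2) + (2/5)·(-9) + (1/5)·(-9/2) = 21/10.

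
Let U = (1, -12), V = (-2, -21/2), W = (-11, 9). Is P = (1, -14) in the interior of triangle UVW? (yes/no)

no

Barycentric coordinates of P: (3/5, 8/15, -2/15).
The three coordinates are positive, positive, negative; a point is interior exactly when all three are positive.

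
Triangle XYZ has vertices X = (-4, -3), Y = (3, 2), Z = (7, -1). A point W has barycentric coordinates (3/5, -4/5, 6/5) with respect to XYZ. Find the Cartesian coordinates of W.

(18/5, -23/5)

W = (3/5)·X + (-4/5)·Y + (6/5)·Z.
x-coordinate: (3/5)·(-4) + (-4/5)·3 + (6/5)·7 = 18/5.
y-coordinate: (3/5)·(-3) + (-4/5)·2 + (6/5)·(-1) = -23/5.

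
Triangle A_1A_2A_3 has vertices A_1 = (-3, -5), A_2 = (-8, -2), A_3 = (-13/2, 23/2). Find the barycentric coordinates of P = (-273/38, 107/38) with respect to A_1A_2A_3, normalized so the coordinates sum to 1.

(1/19, 11/19, 7/19)

Signed area of the reference triangle: [A_1A_2A_3] = ½·((-3)·(-2−(23/2)) + (-8)·(23/2−(-5)) + (-13/2)·(-5−(-2))) = ½·(81/2 − 132 + 39/2) = -36.
[PA_2A_3] = ½·((-273/38)·(-2−(23/2)) + (-8)·(23/2−(107/38)) + (-13/2)·(107/38−(-2))) = ½·(7371/76 − 1320/19 − 2379/76) = -36/19, so the A_1-coordinate is (-36/19)/(-36) = 1/19.
[A_1PA_3] = ½·((-3)·(107/38−(23/2)) + (-273/38)·(23/2−(-5)) + (-13/2)·(-5−(107/38))) = ½·(495/19 − 9009/76 + 3861/76) = -396/19, so the A_2-coordinate is 11/19.
[A_1A_2P] = ½·((-3)·(-2−(107/38)) + (-8)·(107/38−(-5)) + (-273/38)·(-5−(-2))) = ½·(549/38 − 1188/19 + 819/38) = -252/19, so the A_3-coordinate is 7/19.
Check: 1/19 + 11/19 + 7/19 = 1.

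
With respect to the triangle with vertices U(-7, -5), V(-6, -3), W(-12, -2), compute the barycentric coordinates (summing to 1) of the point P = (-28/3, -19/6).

(1/3, 1/6, 1/2)

Signed area of the reference triangle: [UVW] = ½·((-7)·(-3−(-2)) + (-6)·(-2−(-5)) + (-12)·(-5−(-3))) = ½·(7 − 18 + 24) = 13/2.
[PVW] = ½·((-28/3)·(-3−(-2)) + (-6)·(-2−(-19/6)) + (-12)·(-19/6−(-3))) = ½·(28/3 − 7 + 2) = 13/6, so the U-coordinate is (13/6)/(13/2) = 1/3.
[UPW] = ½·((-7)·(-19/6−(-2)) + (-28/3)·(-2−(-5)) + (-12)·(-5−(-19/6))) = ½·(49/6 − 28 + 22) = 13/12, so the V-coordinate is 1/6.
[UVP] = ½·((-7)·(-3−(-19/6)) + (-6)·(-19/6−(-5)) + (-28/3)·(-5−(-3))) = ½·(-7/6 − 11 + 56/3) = 13/4, so the W-coordinate is 1/2.
Check: 1/3 + 1/6 + 1/2 = 1.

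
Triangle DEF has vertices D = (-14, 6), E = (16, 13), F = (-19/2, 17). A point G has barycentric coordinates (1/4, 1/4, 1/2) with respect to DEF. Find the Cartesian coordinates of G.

G = (1/4)·D + (1/4)·E + (1/2)·F.
x-coordinate: (1/4)·(-14) + (1/4)·16 + (1/2)·(-19/2) = -17/4.
y-coordinate: (1/4)·6 + (1/4)·13 + (1/2)·17 = 53/4.

(-17/4, 53/4)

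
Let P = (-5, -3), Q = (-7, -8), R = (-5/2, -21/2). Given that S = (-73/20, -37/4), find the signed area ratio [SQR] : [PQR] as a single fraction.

1/10

[PQR] = ½·((-5)·(-8−(-21/2)) + (-7)·(-21/2−(-3)) + (-5/2)·(-3−(-8))) = ½·(-25/2 + 105/2 − 25/2) = 55/4.
[SQR] = ½·((-73/20)·(-8−(-21/2)) + (-7)·(-21/2−(-37/4)) + (-5/2)·(-37/4−(-8))) = ½·(-73/8 + 35/4 + 25/8) = 11/8, so the ratio is (11/8)/(55/4) = 1/10.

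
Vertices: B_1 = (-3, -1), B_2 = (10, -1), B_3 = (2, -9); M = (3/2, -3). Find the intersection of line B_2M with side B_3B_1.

Barycentric coordinates of M with respect to B_1B_2B_3: (1/2, 1/4, 1/4).
On side B_3B_1 the B_2-coordinate is zero; dropping M's B_2-weight 1/4 and renormalizing the remaining 1/4 : 1/2 gives weights 1/3, 2/3 on B_3, B_1.
N = (1/3)·(2, -9) + (2/3)·(-3, -1) = (-4/3, -11/3).

(-4/3, -11/3)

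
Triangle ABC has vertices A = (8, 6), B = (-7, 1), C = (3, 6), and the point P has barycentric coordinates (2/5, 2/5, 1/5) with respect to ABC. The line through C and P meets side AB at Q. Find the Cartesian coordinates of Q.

Line CP meets AB where the C-coordinate vanishes; zeroing P's C-weight and renormalizing leaves A, B-weights 2/5 : 2/5 → (1/2, 1/2).
So Q = (1/2)·A + (1/2)·B = (1/2, 7/2).

(1/2, 7/2)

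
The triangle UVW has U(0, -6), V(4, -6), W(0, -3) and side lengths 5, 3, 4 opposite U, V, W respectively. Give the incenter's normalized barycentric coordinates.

The incenter has barycentric coordinates proportional to the opposite side lengths: (5 : 3 : 4).
Normalizing by 5+3+4 = 12 gives (5/12, 1/4, 1/3).

(5/12, 1/4, 1/3)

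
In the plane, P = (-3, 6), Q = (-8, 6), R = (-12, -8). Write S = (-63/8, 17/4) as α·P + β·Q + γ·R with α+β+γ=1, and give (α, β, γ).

Signed area of the reference triangle: [PQR] = ½·((-3)·(6−(-8)) + (-8)·(-8−6) + (-12)·(6−6)) = ½·(-42 + 112 + 0) = 35.
[SQR] = ½·((-63/8)·(6−(-8)) + (-8)·(-8−(17/4)) + (-12)·(17/4−6)) = ½·(-441/4 + 98 + 21) = 35/8, so the P-coordinate is (35/8)/35 = 1/8.
[PSR] = ½·((-3)·(17/4−(-8)) + (-63/8)·(-8−6) + (-12)·(6−(17/4))) = ½·(-147/4 + 441/4 − 21) = 105/4, so the Q-coordinate is 3/4.
[PQS] = ½·((-3)·(6−(17/4)) + (-8)·(17/4−6) + (-63/8)·(6−6)) = ½·(-21/4 + 14 + 0) = 35/8, so the R-coordinate is 1/8.
Check: 1/8 + 3/4 + 1/8 = 1.

(1/8, 3/4, 1/8)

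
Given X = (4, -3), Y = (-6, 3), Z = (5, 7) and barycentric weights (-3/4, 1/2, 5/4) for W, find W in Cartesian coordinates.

(1/4, 25/2)

W = (-3/4)·X + (1/2)·Y + (5/4)·Z.
x-coordinate: (-3/4)·4 + (1/2)·(-6) + (5/4)·5 = 1/4.
y-coordinate: (-3/4)·(-3) + (1/2)·3 + (5/4)·7 = 25/2.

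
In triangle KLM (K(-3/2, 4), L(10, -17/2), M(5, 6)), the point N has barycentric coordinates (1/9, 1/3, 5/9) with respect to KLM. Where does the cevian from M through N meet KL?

Line MN meets KL where the M-coordinate vanishes; zeroing N's M-weight and renormalizing leaves K, L-weights 1/9 : 1/3 → (1/4, 3/4).
So J = (1/4)·K + (3/4)·L = (57/8, -43/8).

(57/8, -43/8)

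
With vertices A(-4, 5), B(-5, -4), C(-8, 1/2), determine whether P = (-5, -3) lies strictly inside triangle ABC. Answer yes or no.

yes

Barycentric coordinates of P: (2/21, 55/63, 2/63).
The three coordinates are positive, positive, positive; a point is interior exactly when all three are positive.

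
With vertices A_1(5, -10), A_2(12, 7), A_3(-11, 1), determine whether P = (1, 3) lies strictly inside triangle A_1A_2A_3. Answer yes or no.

yes

Barycentric coordinates of P: (26/349, 164/349, 159/349).
The three coordinates are positive, positive, positive; a point is interior exactly when all three are positive.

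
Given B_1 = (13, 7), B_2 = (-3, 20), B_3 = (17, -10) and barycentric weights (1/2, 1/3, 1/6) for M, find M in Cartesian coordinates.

(25/3, 17/2)

M = (1/2)·B_1 + (1/3)·B_2 + (1/6)·B_3.
x-coordinate: (1/2)·13 + (1/3)·(-3) + (1/6)·17 = 25/3.
y-coordinate: (1/2)·7 + (1/3)·20 + (1/6)·(-10) = 17/2.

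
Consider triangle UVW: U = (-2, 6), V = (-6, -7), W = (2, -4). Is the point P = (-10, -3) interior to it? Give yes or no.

Barycentric coordinates of P: (11/23, 29/23, -17/23).
The three coordinates are positive, positive, negative; a point is interior exactly when all three are positive.

no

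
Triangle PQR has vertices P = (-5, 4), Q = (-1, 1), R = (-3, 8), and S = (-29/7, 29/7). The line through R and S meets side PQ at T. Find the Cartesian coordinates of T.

(-13/3, 7/2)

Barycentric coordinates of S with respect to PQR: (5/7, 1/7, 1/7).
On side PQ the R-coordinate is zero; dropping S's R-weight 1/7 and renormalizing the remaining 5/7 : 1/7 gives weights 5/6, 1/6 on P, Q.
T = (5/6)·(-5, 4) + (1/6)·(-1, 1) = (-13/3, 7/2).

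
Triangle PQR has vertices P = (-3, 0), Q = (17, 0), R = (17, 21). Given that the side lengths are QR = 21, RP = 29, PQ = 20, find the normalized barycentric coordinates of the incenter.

(3/10, 29/70, 2/7)

The incenter has barycentric coordinates proportional to the opposite side lengths: (21 : 29 : 20).
Normalizing by 21+29+20 = 70 gives (3/10, 29/70, 2/7).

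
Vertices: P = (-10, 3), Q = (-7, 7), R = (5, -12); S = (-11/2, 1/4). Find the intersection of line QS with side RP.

(-5, -2)

Barycentric coordinates of S with respect to PQR: (1/2, 1/4, 1/4).
On side RP the Q-coordinate is zero; dropping S's Q-weight 1/4 and renormalizing the remaining 1/4 : 1/2 gives weights 1/3, 2/3 on R, P.
T = (1/3)·(5, -12) + (2/3)·(-10, 3) = (-5, -2).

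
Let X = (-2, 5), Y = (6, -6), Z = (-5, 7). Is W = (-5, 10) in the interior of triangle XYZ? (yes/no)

Barycentric coordinates of W: (33/17, -9/17, -7/17).
The three coordinates are positive, negative, negative; a point is interior exactly when all three are positive.

no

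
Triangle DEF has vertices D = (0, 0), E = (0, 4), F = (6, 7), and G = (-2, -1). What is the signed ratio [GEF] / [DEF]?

[DEF] = ½·(0·(4−7) + 0·(7−0) + 6·(0−4)) = ½·(0 + 0 − 24) = -12.
[GEF] = ½·((-2)·(4−7) + 0·(7−(-1)) + 6·(-1−4)) = ½·(6 + 0 − 30) = -12, so the ratio is (-12)/(-12) = 1.

1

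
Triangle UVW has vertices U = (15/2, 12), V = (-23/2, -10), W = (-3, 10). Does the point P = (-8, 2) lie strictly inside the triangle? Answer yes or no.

no

Barycentric coordinates of P: (-32/193, 74/193, 151/193).
The three coordinates are negative, positive, positive; a point is interior exactly when all three are positive.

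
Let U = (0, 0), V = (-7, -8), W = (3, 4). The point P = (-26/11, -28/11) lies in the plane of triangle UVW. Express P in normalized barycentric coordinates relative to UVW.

(3/11, 5/11, 3/11)

Signed area of the reference triangle: [UVW] = ½·(0·(-8−4) + (-7)·(4−0) + 3·(0−(-8))) = ½·(0 − 28 + 24) = -2.
[PVW] = ½·((-26/11)·(-8−4) + (-7)·(4−(-28/11)) + 3·(-28/11−(-8))) = ½·(312/11 − 504/11 + 180/11) = -6/11, so the U-coordinate is (-6/11)/(-2) = 3/11.
[UPW] = ½·(0·(-28/11−4) + (-26/11)·(4−0) + 3·(0−(-28/11))) = ½·(0 − 104/11 + 84/11) = -10/11, so the V-coordinate is 5/11.
[UVP] = ½·(0·(-8−(-28/11)) + (-7)·(-28/11−0) + (-26/11)·(0−(-8))) = ½·(0 + 196/11 − 208/11) = -6/11, so the W-coordinate is 3/11.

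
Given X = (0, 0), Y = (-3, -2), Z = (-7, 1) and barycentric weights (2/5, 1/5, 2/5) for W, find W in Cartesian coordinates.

(-17/5, 0)

W = (2/5)·X + (1/5)·Y + (2/5)·Z.
x-coordinate: (2/5)·0 + (1/5)·(-3) + (2/5)·(-7) = -17/5.
y-coordinate: (2/5)·0 + (1/5)·(-2) + (2/5)·1 = 0.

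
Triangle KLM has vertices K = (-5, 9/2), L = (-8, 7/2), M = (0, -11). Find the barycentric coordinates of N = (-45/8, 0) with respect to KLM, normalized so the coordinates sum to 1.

Signed area of the reference triangle: [KLM] = ½·((-5)·(7/2−(-11)) + (-8)·(-11−(9/2)) + 0·(9/2−(7/2))) = ½·(-145/2 + 124 + 0) = 103/4.
[NLM] = ½·((-45/8)·(7/2−(-11)) + (-8)·(-11−0) + 0·(0−(7/2))) = ½·(-1305/16 + 88 + 0) = 103/32, so the K-coordinate is (103/32)/(103/4) = 1/8.
[KNM] = ½·((-5)·(0−(-11)) + (-45/8)·(-11−(9/2)) + 0·(9/2−0)) = ½·(-55 + 1395/16 + 0) = 515/32, so the L-coordinate is 5/8.
[KLN] = ½·((-5)·(7/2−0) + (-8)·(0−(9/2)) + (-45/8)·(9/2−(7/2))) = ½·(-35/2 + 36 − 45/8) = 103/16, so the M-coordinate is 1/4.

(1/8, 5/8, 1/4)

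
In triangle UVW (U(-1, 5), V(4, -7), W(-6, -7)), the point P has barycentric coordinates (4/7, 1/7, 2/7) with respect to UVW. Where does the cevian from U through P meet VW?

Line UP meets VW where the U-coordinate vanishes; zeroing P's U-weight and renormalizing leaves V, W-weights 1/7 : 2/7 → (1/3, 2/3).
So Q = (1/3)·V + (2/3)·W = (-8/3, -7).

(-8/3, -7)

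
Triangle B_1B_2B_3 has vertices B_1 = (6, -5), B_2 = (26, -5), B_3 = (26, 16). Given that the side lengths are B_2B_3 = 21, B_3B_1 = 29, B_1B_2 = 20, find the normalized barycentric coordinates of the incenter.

(3/10, 29/70, 2/7)

The incenter has barycentric coordinates proportional to the opposite side lengths: (21 : 29 : 20).
Normalizing by 21+29+20 = 70 gives (3/10, 29/70, 2/7).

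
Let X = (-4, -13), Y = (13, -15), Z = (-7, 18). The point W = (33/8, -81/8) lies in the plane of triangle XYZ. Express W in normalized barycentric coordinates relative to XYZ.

(3/8, 1/2, 1/8)

Signed area of the reference triangle: [XYZ] = ½·((-4)·(-15−18) + 13·(18−(-13)) + (-7)·(-13−(-15))) = ½·(132 + 403 − 14) = 521/2.
[WYZ] = ½·((33/8)·(-15−18) + 13·(18−(-81/8)) + (-7)·(-81/8−(-15))) = ½·(-1089/8 + 2925/8 − 273/8) = 1563/16, so the X-coordinate is (1563/16)/(521/2) = 3/8.
[XWZ] = ½·((-4)·(-81/8−18) + (33/8)·(18−(-13)) + (-7)·(-13−(-81/8))) = ½·(225/2 + 1023/8 + 161/8) = 521/4, so the Y-coordinate is 1/2.
[XYW] = ½·((-4)·(-15−(-81/8)) + 13·(-81/8−(-13)) + (33/8)·(-13−(-15))) = ½·(39/2 + 299/8 + 33/4) = 521/16, so the Z-coordinate is 1/8.
Check: 3/8 + 1/2 + 1/8 = 1.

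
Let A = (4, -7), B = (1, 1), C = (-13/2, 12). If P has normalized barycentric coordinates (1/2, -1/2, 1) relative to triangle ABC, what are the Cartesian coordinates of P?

P = (1/2)·A + (-1/2)·B + 1·C.
x-coordinate: (1/2)·4 + (-1/2)·1 + 1·(-13/2) = -5.
y-coordinate: (1/2)·(-7) + (-1/2)·1 + 1·12 = 8.

(-5, 8)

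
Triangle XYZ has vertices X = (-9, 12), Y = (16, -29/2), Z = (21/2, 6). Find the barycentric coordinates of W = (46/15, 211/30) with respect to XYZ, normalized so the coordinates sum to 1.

Signed area of the reference triangle: [XYZ] = ½·((-9)·(-29/2−6) + 16·(6−12) + (21/2)·(12−(-29/2))) = ½·(369/2 − 96 + 1113/4) = 1467/8.
[WYZ] = ½·((46/15)·(-29/2−6) + 16·(6−(211/30)) + (21/2)·(211/30−(-29/2))) = ½·(-943/15 − 248/15 + 2261/10) = 1467/20, so the X-coordinate is (1467/20)/(1467/8) = 2/5.
[XWZ] = ½·((-9)·(211/30−6) + (46/15)·(6−12) + (21/2)·(12−(211/30))) = ½·(-93/10 − 92/5 + 1043/20) = 489/40, so the Y-coordinate is 1/15.
[XYW] = ½·((-9)·(-29/2−(211/30)) + 16·(211/30−12) + (46/15)·(12−(-29/2))) = ½·(969/5 − 1192/15 + 1219/15) = 489/5, so the Z-coordinate is 8/15.

(2/5, 1/15, 8/15)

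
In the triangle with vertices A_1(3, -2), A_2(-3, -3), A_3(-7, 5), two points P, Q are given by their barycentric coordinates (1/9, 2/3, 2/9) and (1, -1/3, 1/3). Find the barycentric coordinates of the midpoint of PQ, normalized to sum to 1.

(5/9, 1/6, 5/18)

Since both coordinate triples sum to 1, the midpoint's barycentrics are the componentwise average.
(1/9+1)/2 = 5/9; similarly 1/6 and 5/18.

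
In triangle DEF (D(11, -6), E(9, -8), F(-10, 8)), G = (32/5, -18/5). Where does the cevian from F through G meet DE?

(21/2, -13/2)

Barycentric coordinates of G with respect to DEF: (3/5, 1/5, 1/5).
On side DE the F-coordinate is zero; dropping G's F-weight 1/5 and renormalizing the remaining 3/5 : 1/5 gives weights 3/4, 1/4 on D, E.
H = (3/4)·(11, -6) + (1/4)·(9, -8) = (21/2, -13/2).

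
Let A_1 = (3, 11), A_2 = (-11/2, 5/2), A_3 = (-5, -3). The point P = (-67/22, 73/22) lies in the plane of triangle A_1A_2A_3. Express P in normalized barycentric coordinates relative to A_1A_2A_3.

(3/11, 5/11, 3/11)

Signed area of the reference triangle: [A_1A_2A_3] = ½·(3·(5/2−(-3)) + (-11/2)·(-3−11) + (-5)·(11−(5/2))) = ½·(33/2 + 77 − 85/2) = 51/2.
[PA_2A_3] = ½·((-67/22)·(5/2−(-3)) + (-11/2)·(-3−(73/22)) + (-5)·(73/22−(5/2))) = ½·(-67/4 + 139/4 − 45/11) = 153/22, so the A_1-coordinate is (153/22)/(51/2) = 3/11.
[A_1PA_3] = ½·(3·(73/22−(-3)) + (-67/22)·(-3−11) + (-5)·(11−(73/22))) = ½·(417/22 + 469/11 − 845/22) = 255/22, so the A_2-coordinate is 5/11.
[A_1A_2P] = ½·(3·(5/2−(73/22)) + (-11/2)·(73/22−11) + (-67/22)·(11−(5/2))) = ½·(-27/11 + 169/4 − 1139/44) = 153/22, so the A_3-coordinate is 3/11.
Check: 3/11 + 5/11 + 3/11 = 1.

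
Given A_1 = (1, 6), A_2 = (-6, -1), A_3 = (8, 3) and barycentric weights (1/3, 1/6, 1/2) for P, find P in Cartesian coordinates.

P = (1/3)·A_1 + (1/6)·A_2 + (1/2)·A_3.
x-coordinate: (1/3)·1 + (1/6)·(-6) + (1/2)·8 = 10/3.
y-coordinate: (1/3)·6 + (1/6)·(-1) + (1/2)·3 = 10/3.

(10/3, 10/3)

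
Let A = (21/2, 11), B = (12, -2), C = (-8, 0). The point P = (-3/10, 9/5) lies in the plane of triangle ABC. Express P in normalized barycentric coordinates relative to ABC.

(1/5, 1/5, 3/5)

Signed area of the reference triangle: [ABC] = ½·((21/2)·(-2−0) + 12·(0−11) + (-8)·(11−(-2))) = ½·(-21 − 132 − 104) = -257/2.
[PBC] = ½·((-3/10)·(-2−0) + 12·(0−(9/5)) + (-8)·(9/5−(-2))) = ½·(3/5 − 108/5 − 152/5) = -257/10, so the A-coordinate is (-257/10)/(-257/2) = 1/5.
[APC] = ½·((21/2)·(9/5−0) + (-3/10)·(0−11) + (-8)·(11−(9/5))) = ½·(189/10 + 33/10 − 368/5) = -257/10, so the B-coordinate is 1/5.
[ABP] = ½·((21/2)·(-2−(9/5)) + 12·(9/5−11) + (-3/10)·(11−(-2))) = ½·(-399/10 − 552/5 − 39/10) = -771/10, so the C-coordinate is 3/5.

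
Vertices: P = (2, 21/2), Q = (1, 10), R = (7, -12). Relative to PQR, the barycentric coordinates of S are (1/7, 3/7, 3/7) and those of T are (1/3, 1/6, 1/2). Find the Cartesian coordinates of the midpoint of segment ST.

(169/42, -2/21)

Barycentric coordinates of the midpoint are the average: (5/21, 25/84, 13/28).
Converting: (5/21)·P + (25/84)·Q + (13/28)·R = (169/42, -2/21).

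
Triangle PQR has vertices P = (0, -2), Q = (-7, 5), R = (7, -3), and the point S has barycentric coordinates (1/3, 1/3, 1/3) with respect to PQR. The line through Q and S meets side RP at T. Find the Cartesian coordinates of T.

Line QS meets RP where the Q-coordinate vanishes; zeroing S's Q-weight and renormalizing leaves R, P-weights 1/3 : 1/3 → (1/2, 1/2).
So T = (1/2)·R + (1/2)·P = (7/2, -5/2).

(7/2, -5/2)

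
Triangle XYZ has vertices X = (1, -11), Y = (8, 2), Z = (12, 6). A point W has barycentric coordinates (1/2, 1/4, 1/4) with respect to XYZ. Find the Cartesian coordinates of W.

W = (1/2)·X + (1/4)·Y + (1/4)·Z.
x-coordinate: (1/2)·1 + (1/4)·8 + (1/4)·12 = 11/2.
y-coordinate: (1/2)·(-11) + (1/4)·2 + (1/4)·6 = -7/2.

(11/2, -7/2)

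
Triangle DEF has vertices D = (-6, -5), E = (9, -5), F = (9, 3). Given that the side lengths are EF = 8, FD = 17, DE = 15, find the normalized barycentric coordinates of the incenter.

(1/5, 17/40, 3/8)

The incenter has barycentric coordinates proportional to the opposite side lengths: (8 : 17 : 15).
Normalizing by 8+17+15 = 40 gives (1/5, 17/40, 3/8).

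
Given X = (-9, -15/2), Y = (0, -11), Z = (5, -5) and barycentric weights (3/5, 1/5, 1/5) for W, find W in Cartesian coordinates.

W = (3/5)·X + (1/5)·Y + (1/5)·Z.
x-coordinate: (3/5)·(-9) + (1/5)·0 + (1/5)·5 = -22/5.
y-coordinate: (3/5)·(-15/2) + (1/5)·(-11) + (1/5)·(-5) = -77/10.

(-22/5, -77/10)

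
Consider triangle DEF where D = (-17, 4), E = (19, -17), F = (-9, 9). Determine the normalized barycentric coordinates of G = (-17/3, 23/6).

(1/6, 1/6, 2/3)

Signed area of the reference triangle: [DEF] = ½·((-17)·(-17−9) + 19·(9−4) + (-9)·(4−(-17))) = ½·(442 + 95 − 189) = 174.
[GEF] = ½·((-17/3)·(-17−9) + 19·(9−(23/6)) + (-9)·(23/6−(-17))) = ½·(442/3 + 589/6 − 375/2) = 29, so the D-coordinate is 29/174 = 1/6.
[DGF] = ½·((-17)·(23/6−9) + (-17/3)·(9−4) + (-9)·(4−(23/6))) = ½·(527/6 − 85/3 − 3/2) = 29, so the E-coordinate is 1/6.
[DEG] = ½·((-17)·(-17−(23/6)) + 19·(23/6−4) + (-17/3)·(4−(-17))) = ½·(2125/6 − 19/6 − 119) = 116, so the F-coordinate is 2/3.
Check: 1/6 + 1/6 + 2/3 = 1.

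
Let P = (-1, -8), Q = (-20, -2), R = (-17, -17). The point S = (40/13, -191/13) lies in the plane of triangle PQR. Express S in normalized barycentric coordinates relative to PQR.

(15/13, -7/13, 5/13)

Signed area of the reference triangle: [PQR] = ½·((-1)·(-2−(-17)) + (-20)·(-17−(-8)) + (-17)·(-8−(-2))) = ½·(-15 + 180 + 102) = 267/2.
[SQR] = ½·((40/13)·(-2−(-17)) + (-20)·(-17−(-191/13)) + (-17)·(-191/13−(-2))) = ½·(600/13 + 600/13 + 2805/13) = 4005/26, so the P-coordinate is (4005/26)/(267/2) = 15/13.
[PSR] = ½·((-1)·(-191/13−(-17)) + (40/13)·(-17−(-8)) + (-17)·(-8−(-191/13))) = ½·(-30/13 − 360/13 − 1479/13) = -1869/26, so the Q-coordinate is -7/13.
[PQS] = ½·((-1)·(-2−(-191/13)) + (-20)·(-191/13−(-8)) + (40/13)·(-8−(-2))) = ½·(-165/13 + 1740/13 − 240/13) = 1335/26, so the R-coordinate is 5/13.
Check: 15/13 − 7/13 + 5/13 = 1.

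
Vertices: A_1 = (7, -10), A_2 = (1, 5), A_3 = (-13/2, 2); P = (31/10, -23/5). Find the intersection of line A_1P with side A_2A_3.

Barycentric coordinates of P with respect to A_1A_2A_3: (3/5, 1/5, 1/5).
On side A_2A_3 the A_1-coordinate is zero; dropping P's A_1-weight 3/5 and renormalizing the remaining 1/5 : 1/5 gives weights 1/2, 1/2 on A_2, A_3.
Q = (1/2)·(1, 5) + (1/2)·(-13/2, 2) = (-11/4, 7/2).

(-11/4, 7/2)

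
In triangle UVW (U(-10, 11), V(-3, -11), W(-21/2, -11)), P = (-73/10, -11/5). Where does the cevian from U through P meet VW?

(-11/2, -11)

Barycentric coordinates of P with respect to UVW: (2/5, 2/5, 1/5).
On side VW the U-coordinate is zero; dropping P's U-weight 2/5 and renormalizing the remaining 2/5 : 1/5 gives weights 2/3, 1/3 on V, W.
Q = (2/3)·(-3, -11) + (1/3)·(-21/2, -11) = (-11/2, -11).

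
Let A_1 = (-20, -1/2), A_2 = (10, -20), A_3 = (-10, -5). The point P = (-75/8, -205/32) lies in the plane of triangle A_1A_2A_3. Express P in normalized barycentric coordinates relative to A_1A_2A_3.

Signed area of the reference triangle: [A_1A_2A_3] = ½·((-20)·(-20−(-5)) + 10·(-5−(-1/2)) + (-10)·(-1/2−(-20))) = ½·(300 − 45 − 195) = 30.
[PA_2A_3] = ½·((-75/8)·(-20−(-5)) + 10·(-5−(-205/32)) + (-10)·(-205/32−(-20))) = ½·(1125/8 + 225/16 − 2175/16) = 75/8, so the A_1-coordinate is (75/8)/30 = 5/16.
[A_1PA_3] = ½·((-20)·(-205/32−(-5)) + (-75/8)·(-5−(-1/2)) + (-10)·(-1/2−(-205/32))) = ½·(225/8 + 675/16 − 945/16) = 45/8, so the A_2-coordinate is 3/16.
[A_1A_2P] = ½·((-20)·(-20−(-205/32)) + 10·(-205/32−(-1/2)) + (-75/8)·(-1/2−(-20))) = ½·(2175/8 − 945/16 − 2925/16) = 15, so the A_3-coordinate is 1/2.
Check: 5/16 + 3/16 + 1/2 = 1.

(5/16, 3/16, 1/2)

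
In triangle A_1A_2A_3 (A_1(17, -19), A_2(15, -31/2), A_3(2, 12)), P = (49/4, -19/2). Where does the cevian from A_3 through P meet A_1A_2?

(47/3, -50/3)

Barycentric coordinates of P with respect to A_1A_2A_3: (1/4, 1/2, 1/4).
On side A_1A_2 the A_3-coordinate is zero; dropping P's A_3-weight 1/4 and renormalizing the remaining 1/4 : 1/2 gives weights 1/3, 2/3 on A_1, A_2.
Q = (1/3)·(17, -19) + (2/3)·(15, -31/2) = (47/3, -50/3).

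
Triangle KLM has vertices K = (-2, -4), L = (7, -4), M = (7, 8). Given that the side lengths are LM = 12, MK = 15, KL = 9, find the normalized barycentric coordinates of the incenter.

(1/3, 5/12, 1/4)

The incenter has barycentric coordinates proportional to the opposite side lengths: (12 : 15 : 9).
Normalizing by 12+15+9 = 36 gives (1/3, 5/12, 1/4).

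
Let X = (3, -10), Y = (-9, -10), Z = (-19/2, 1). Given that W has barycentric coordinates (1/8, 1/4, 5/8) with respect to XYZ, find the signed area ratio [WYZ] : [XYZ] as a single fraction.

1/8

The signed ratio [WYZ]/[XYZ] equals the barycentric coordinate of W at vertex X, which is 1/8.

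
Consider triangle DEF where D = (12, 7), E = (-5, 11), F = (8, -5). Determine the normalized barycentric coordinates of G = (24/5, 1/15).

Signed area of the reference triangle: [DEF] = ½·(12·(11−(-5)) + (-5)·(-5−7) + 8·(7−11)) = ½·(192 + 60 − 32) = 110.
[GEF] = ½·((24/5)·(11−(-5)) + (-5)·(-5−(1/15)) + 8·(1/15−11)) = ½·(384/5 + 76/3 − 1312/15) = 22/3, so the D-coordinate is (22/3)/110 = 1/15.
[DGF] = ½·(12·(1/15−(-5)) + (24/5)·(-5−7) + 8·(7−(1/15))) = ½·(304/5 − 288/5 + 832/15) = 88/3, so the E-coordinate is 4/15.
[DEG] = ½·(12·(11−(1/15)) + (-5)·(1/15−7) + (24/5)·(7−11)) = ½·(656/5 + 104/3 − 96/5) = 220/3, so the F-coordinate is 2/3.

(1/15, 4/15, 2/3)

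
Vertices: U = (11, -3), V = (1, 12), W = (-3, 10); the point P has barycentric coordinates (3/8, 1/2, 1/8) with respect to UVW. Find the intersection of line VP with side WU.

Line VP meets WU where the V-coordinate vanishes; zeroing P's V-weight and renormalizing leaves W, U-weights 1/8 : 3/8 → (1/4, 3/4).
So Q = (1/4)·W + (3/4)·U = (15/2, 1/4).

(15/2, 1/4)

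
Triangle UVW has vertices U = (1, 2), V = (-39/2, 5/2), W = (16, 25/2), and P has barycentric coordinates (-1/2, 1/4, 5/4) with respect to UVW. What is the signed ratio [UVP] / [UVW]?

The signed ratio [UVP]/[UVW] equals the barycentric coordinate of P at vertex W, which is 5/4.

5/4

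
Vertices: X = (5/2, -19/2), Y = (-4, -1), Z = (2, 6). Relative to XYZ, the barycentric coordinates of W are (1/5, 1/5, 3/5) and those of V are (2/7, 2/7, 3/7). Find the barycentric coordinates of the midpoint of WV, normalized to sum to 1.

Since both coordinate triples sum to 1, the midpoint's barycentrics are the componentwise average.
(1/5+2/7)/2 = 17/70; similarly 17/70 and 18/35.

(17/70, 17/70, 18/35)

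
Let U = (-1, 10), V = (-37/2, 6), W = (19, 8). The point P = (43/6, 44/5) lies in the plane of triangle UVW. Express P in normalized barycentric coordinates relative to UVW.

(7/15, 1/15, 7/15)

Signed area of the reference triangle: [UVW] = ½·((-1)·(6−8) + (-37/2)·(8−10) + 19·(10−6)) = ½·(2 + 37 + 76) = 115/2.
[PVW] = ½·((43/6)·(6−8) + (-37/2)·(8−(44/5)) + 19·(44/5−6)) = ½·(-43/3 + 74/5 + 266/5) = 161/6, so the U-coordinate is (161/6)/(115/2) = 7/15.
[UPW] = ½·((-1)·(44/5−8) + (43/6)·(8−10) + 19·(10−(44/5))) = ½·(-4/5 − 43/3 + 114/5) = 23/6, so the V-coordinate is 1/15.
[UVP] = ½·((-1)·(6−(44/5)) + (-37/2)·(44/5−10) + (43/6)·(10−6)) = ½·(14/5 + 111/5 + 86/3) = 161/6, so the W-coordinate is 7/15.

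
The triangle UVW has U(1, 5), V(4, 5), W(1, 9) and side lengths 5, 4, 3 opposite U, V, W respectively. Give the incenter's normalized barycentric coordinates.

(5/12, 1/3, 1/4)

The incenter has barycentric coordinates proportional to the opposite side lengths: (5 : 4 : 3).
Normalizing by 5+4+3 = 12 gives (5/12, 1/3, 1/4).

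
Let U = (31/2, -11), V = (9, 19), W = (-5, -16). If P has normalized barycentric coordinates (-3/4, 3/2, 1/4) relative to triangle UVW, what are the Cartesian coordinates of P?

(5/8, 131/4)

P = (-3/4)·U + (3/2)·V + (1/4)·W.
x-coordinate: (-3/4)·(31/2) + (3/2)·9 + (1/4)·(-5) = 5/8.
y-coordinate: (-3/4)·(-11) + (3/2)·19 + (1/4)·(-16) = 131/4.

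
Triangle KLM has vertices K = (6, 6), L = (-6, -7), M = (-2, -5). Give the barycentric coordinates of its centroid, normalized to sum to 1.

The centroid is the average of the vertices, so each weight is 1/3.

(1/3, 1/3, 1/3)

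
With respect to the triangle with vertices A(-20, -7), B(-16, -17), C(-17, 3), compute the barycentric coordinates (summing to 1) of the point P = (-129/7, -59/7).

Signed area of the reference triangle: [ABC] = ½·((-20)·(-17−3) + (-16)·(3−(-7)) + (-17)·(-7−(-17))) = ½·(400 − 160 − 170) = 35.
[PBC] = ½·((-129/7)·(-17−3) + (-16)·(3−(-59/7)) + (-17)·(-59/7−(-17))) = ½·(2580/7 − 1280/7 − 1020/7) = 20, so the A-coordinate is 20/35 = 4/7.
[APC] = ½·((-20)·(-59/7−3) + (-129/7)·(3−(-7)) + (-17)·(-7−(-59/7))) = ½·(1600/7 − 1290/7 − 170/7) = 10, so the B-coordinate is 2/7.
[ABP] = ½·((-20)·(-17−(-59/7)) + (-16)·(-59/7−(-7)) + (-129/7)·(-7−(-17))) = ½·(1200/7 + 160/7 − 1290/7) = 5, so the C-coordinate is 1/7.

(4/7, 2/7, 1/7)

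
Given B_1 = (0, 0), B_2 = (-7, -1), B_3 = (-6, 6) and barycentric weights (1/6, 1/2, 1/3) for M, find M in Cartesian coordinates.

M = (1/6)·B_1 + (1/2)·B_2 + (1/3)·B_3.
x-coordinate: (1/6)·0 + (1/2)·(-7) + (1/3)·(-6) = -11/2.
y-coordinate: (1/6)·0 + (1/2)·(-1) + (1/3)·6 = 3/2.

(-11/2, 3/2)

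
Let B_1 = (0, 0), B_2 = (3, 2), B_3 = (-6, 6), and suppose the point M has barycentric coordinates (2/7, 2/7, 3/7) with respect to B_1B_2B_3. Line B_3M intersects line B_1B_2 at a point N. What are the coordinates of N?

(3/2, 1)

Line B_3M meets B_1B_2 where the B_3-coordinate vanishes; zeroing M's B_3-weight and renormalizing leaves B_1, B_2-weights 2/7 : 2/7 → (1/2, 1/2).
So N = (1/2)·B_1 + (1/2)·B_2 = (3/2, 1).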